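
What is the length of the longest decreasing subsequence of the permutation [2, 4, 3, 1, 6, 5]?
3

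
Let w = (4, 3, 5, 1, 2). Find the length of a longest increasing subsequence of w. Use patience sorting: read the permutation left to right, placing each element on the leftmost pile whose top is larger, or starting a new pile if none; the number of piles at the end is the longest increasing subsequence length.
4: new pile. tops = [4]
3: onto pile 1 (replacing 4). tops = [3]
5: new pile. tops = [3, 5]
1: onto pile 1 (replacing 3). tops = [1, 5]
2: onto pile 2 (replacing 5). tops = [1, 2]

2 piles, so the longest increasing subsequence has length 2.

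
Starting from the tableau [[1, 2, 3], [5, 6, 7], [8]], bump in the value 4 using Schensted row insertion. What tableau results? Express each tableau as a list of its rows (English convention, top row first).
4 is larger than every entry of row 1, so it is appended to row 1. The new tableau is [[1, 2, 3, 4], [5, 6, 7], [8]].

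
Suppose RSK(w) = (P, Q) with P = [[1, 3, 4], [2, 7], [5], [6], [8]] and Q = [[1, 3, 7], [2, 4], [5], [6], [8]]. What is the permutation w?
Reverse the RSK construction: for i from n down to 1, find the cell of Q containing i, remove the entry at that cell from P, and reverse-bump it up through P; the value ejected from row 1 is w(i).

Step i=8: Q has 8 at row 5, column 1; remove 8 from row 5 of P and reverse-bump: 8 enters row 4 and ejects 6; 6 enters row 3 and ejects 5; 5 enters row 2 and ejects 2; 2 enters row 1 and ejects 1. So w(8) = 1. P is now [[2, 3, 4], [5, 7], [6], [8]].
Step i=7: Q has 7 at row 1, column 3; remove that cell from P, ejecting 4. So w(7) = 4. P is now [[2, 3], [5, 7], [6], [8]].
Step i=6: Q has 6 at row 4, column 1; remove 8 from row 4 of P and reverse-bump: 8 enters row 3 and ejects 6; 6 enters row 2 and ejects 5; 5 enters row 1 and ejects 3. So w(6) = 3. P is now [[2, 5], [6, 7], [8]].
Step i=5: Q has 5 at row 3, column 1; remove 8 from row 3 of P and reverse-bump: 8 enters row 2 and ejects 7; 7 enters row 1 and ejects 5. So w(5) = 5. P is now [[2, 7], [6, 8]].
Step i=4: Q has 4 at row 2, column 2; remove 8 from row 2 of P and reverse-bump: 8 enters row 1 and ejects 7. So w(4) = 7. P is now [[2, 8], [6]].
Step i=3: Q has 3 at row 1, column 2; remove that cell from P, ejecting 8. So w(3) = 8. P is now [[2], [6]].
Step i=2: Q has 2 at row 2, column 1; remove 6 from row 2 of P and reverse-bump: 6 enters row 1 and ejects 2. So w(2) = 2. P is now [[6]].
Step i=1: Q has 1 at row 1, column 1; remove that cell from P, ejecting 6. So w(1) = 6. P is now [].

So w = 6 2 8 7 5 3 4 1.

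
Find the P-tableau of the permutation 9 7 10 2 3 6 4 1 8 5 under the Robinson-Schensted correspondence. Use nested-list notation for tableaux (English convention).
P = [[1, 3, 4, 5], [2, 8], [6, 10], [7], [9]]

Insert 9: appended to row 1. P = [[9]].
Insert 7: 7 bumps 9 from row 1; 9 starts row 2. P = [[7], [9]].
Insert 10: appended to row 1. P = [[7, 10], [9]].
Insert 2: 2 bumps 7 from row 1; 7 bumps 9 from row 2; 9 starts row 3. P = [[2, 10], [7], [9]].
Insert 3: 3 bumps 10 from row 1; 10 appends to row 2. P = [[2, 3], [7, 10], [9]].
Insert 6: appended to row 1. P = [[2, 3, 6], [7, 10], [9]].
Insert 4: 4 bumps 6 from row 1; 6 bumps 7 from row 2; 7 bumps 9 from row 3; 9 starts row 4. P = [[2, 3, 4], [6, 10], [7], [9]].
Insert 1: 1 bumps 2 from row 1; 2 bumps 6 from row 2; 6 bumps 7 from row 3; 7 bumps 9 from row 4; 9 starts row 5. P = [[1, 3, 4], [2, 10], [6], [7], [9]].
Insert 8: appended to row 1. P = [[1, 3, 4, 8], [2, 10], [6], [7], [9]].
Insert 5: 5 bumps 8 from row 1; 8 bumps 10 from row 2; 10 appends to row 3. P = [[1, 3, 4, 5], [2, 8], [6, 10], [7], [9]].

So P = [[1, 3, 4, 5], [2, 8], [6, 10], [7], [9]].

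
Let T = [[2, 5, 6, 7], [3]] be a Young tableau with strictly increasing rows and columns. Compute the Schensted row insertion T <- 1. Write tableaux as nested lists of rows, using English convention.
[[1, 5, 6, 7], [2], [3]]

In row 1, 1 replaces 2 (the leftmost entry greater than 1); 2 is bumped to row 2. In row 2, 2 replaces 3 (the leftmost entry greater than 2); 3 is bumped to row 3. 3 starts a new row 3. The new tableau is [[1, 5, 6, 7], [2], [3]].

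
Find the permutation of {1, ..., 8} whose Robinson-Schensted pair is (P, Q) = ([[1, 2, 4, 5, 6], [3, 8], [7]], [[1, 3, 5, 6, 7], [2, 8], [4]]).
Reverse the RSK construction: for i from n down to 1, find the cell of Q containing i, remove the entry at that cell from P, and reverse-bump it up through P; the value ejected from row 1 is w(i).

Step i=8: Q has 8 at row 2, column 2; remove 8 from row 2 of P and reverse-bump: 8 enters row 1 and ejects 6. So w(8) = 6. P is now [[1, 2, 4, 5, 8], [3], [7]].
Step i=7: Q has 7 at row 1, column 5; remove that cell from P, ejecting 8. So w(7) = 8. P is now [[1, 2, 4, 5], [3], [7]].
Step i=6: Q has 6 at row 1, column 4; remove that cell from P, ejecting 5. So w(6) = 5. P is now [[1, 2, 4], [3], [7]].
Step i=5: Q has 5 at row 1, column 3; remove that cell from P, ejecting 4. So w(5) = 4. P is now [[1, 2], [3], [7]].
Step i=4: Q has 4 at row 3, column 1; remove 7 from row 3 of P and reverse-bump: 7 enters row 2 and ejects 3; 3 enters row 1 and ejects 2. So w(4) = 2. P is now [[1, 3], [7]].
Step i=3: Q has 3 at row 1, column 2; remove that cell from P, ejecting 3. So w(3) = 3. P is now [[1], [7]].
Step i=2: Q has 2 at row 2, column 1; remove 7 from row 2 of P and reverse-bump: 7 enters row 1 and ejects 1. So w(2) = 1. P is now [[7]].
Step i=1: Q has 1 at row 1, column 1; remove that cell from P, ejecting 7. So w(1) = 7. P is now [].

So w = 7 1 3 2 4 5 8 6.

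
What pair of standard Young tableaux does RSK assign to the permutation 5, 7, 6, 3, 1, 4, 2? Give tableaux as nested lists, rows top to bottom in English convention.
Insert each entry of the permutation into P by Schensted row insertion, recording in Q the position of each new cell.

Insert 5: appended to row 1. P = [[5]].
Insert 7: appended to row 1. P = [[5, 7]].
Insert 6: 6 bumps 7 from row 1; 7 starts row 2. P = [[5, 6], [7]].
Insert 3: 3 bumps 5 from row 1; 5 bumps 7 from row 2; 7 starts row 3. P = [[3, 6], [5], [7]].
Insert 1: 1 bumps 3 from row 1; 3 bumps 5 from row 2; 5 bumps 7 from row 3; 7 starts row 4. P = [[1, 6], [3], [5], [7]].
Insert 4: 4 bumps 6 from row 1; 6 appends to row 2. P = [[1, 4], [3, 6], [5], [7]].
Insert 2: 2 bumps 4 from row 1; 4 bumps 6 from row 2; 6 appends to row 3. P = [[1, 2], [3, 4], [5, 6], [7]].

So P = [[1, 2], [3, 4], [5, 6], [7]], Q = [[1, 2], [3, 6], [4, 7], [5]].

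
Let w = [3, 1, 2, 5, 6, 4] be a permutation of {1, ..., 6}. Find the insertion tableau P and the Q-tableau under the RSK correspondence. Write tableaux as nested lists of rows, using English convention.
P = [[1, 2, 4, 6], [3, 5]], Q = [[1, 3, 4, 5], [2, 6]]

Insert each entry of the permutation into P by Schensted row insertion, recording in Q the position of each new cell.

After inserting 3: P = [[3]].
After inserting 1: P = [[1], [3]].
After inserting 2: P = [[1, 2], [3]].
After inserting 5: P = [[1, 2, 5], [3]].
After inserting 6: P = [[1, 2, 5, 6], [3]].
After inserting 4: P = [[1, 2, 4, 6], [3, 5]].

So P = [[1, 2, 4, 6], [3, 5]], Q = [[1, 3, 4, 5], [2, 6]].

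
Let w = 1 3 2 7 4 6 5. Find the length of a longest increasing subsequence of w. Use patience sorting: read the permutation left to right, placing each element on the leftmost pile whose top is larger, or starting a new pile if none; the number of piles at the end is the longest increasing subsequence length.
4

1: new pile. tops = [1]
3: new pile. tops = [1, 3]
2: onto pile 2 (replacing 3). tops = [1, 2]
7: new pile. tops = [1, 2, 7]
4: onto pile 3 (replacing 7). tops = [1, 2, 4]
6: new pile. tops = [1, 2, 4, 6]
5: onto pile 4 (replacing 6). tops = [1, 2, 4, 5]

4 piles, so the longest increasing subsequence has length 4.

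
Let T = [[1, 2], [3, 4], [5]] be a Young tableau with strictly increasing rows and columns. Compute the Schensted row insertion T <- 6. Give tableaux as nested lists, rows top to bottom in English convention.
6 is larger than every entry of row 1, so it is appended to row 1. The new tableau is [[1, 2, 6], [3, 4], [5]].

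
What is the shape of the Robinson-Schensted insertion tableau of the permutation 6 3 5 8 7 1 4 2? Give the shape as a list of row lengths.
Row-insert each entry into an empty tableau.

After inserting 6: P = [[6]].
After inserting 3: P = [[3], [6]].
After inserting 5: P = [[3, 5], [6]].
After inserting 8: P = [[3, 5, 8], [6]].
After inserting 7: P = [[3, 5, 7], [6, 8]].
After inserting 1: P = [[1, 5, 7], [3, 8], [6]].
After inserting 4: P = [[1, 4, 7], [3, 5], [6, 8]].
After inserting 2: P = [[1, 2, 7], [3, 4], [5, 8], [6]].

The final insertion tableau P = [[1, 2, 7], [3, 4], [5, 8], [6]] has shape [3, 2, 2, 1].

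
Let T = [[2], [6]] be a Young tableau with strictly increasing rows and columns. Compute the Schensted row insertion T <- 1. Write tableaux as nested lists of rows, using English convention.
[[1], [2], [6]]

In row 1, 1 replaces 2 (the leftmost entry greater than 1); 2 is bumped to row 2. In row 2, 2 replaces 6 (the leftmost entry greater than 2); 6 is bumped to row 3. 6 starts a new row 3. The new tableau is [[1], [2], [6]].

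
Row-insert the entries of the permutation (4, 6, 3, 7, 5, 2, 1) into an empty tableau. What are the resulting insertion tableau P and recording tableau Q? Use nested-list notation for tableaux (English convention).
P = [[1, 5, 7], [2, 6], [3], [4]], Q = [[1, 2, 4], [3, 5], [6], [7]]

Insert each entry of the permutation into P by Schensted row insertion, recording in Q the position of each new cell.

After inserting 4: P = [[4]].
After inserting 6: P = [[4, 6]].
After inserting 3: P = [[3, 6], [4]].
After inserting 7: P = [[3, 6, 7], [4]].
After inserting 5: P = [[3, 5, 7], [4, 6]].
After inserting 2: P = [[2, 5, 7], [3, 6], [4]].
After inserting 1: P = [[1, 5, 7], [2, 6], [3], [4]].

So P = [[1, 5, 7], [2, 6], [3], [4]], Q = [[1, 2, 4], [3, 5], [6], [7]].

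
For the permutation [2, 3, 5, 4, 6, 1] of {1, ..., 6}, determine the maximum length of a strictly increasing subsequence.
4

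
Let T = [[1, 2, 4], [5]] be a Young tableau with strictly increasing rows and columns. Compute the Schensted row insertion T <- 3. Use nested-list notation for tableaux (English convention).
[[1, 2, 3], [4], [5]]

In row 1, 3 replaces 4 (the leftmost entry greater than 3); 4 is bumped to row 2. In row 2, 4 replaces 5 (the leftmost entry greater than 4); 5 is bumped to row 3. 5 starts a new row 3. The new tableau is [[1, 2, 3], [4], [5]].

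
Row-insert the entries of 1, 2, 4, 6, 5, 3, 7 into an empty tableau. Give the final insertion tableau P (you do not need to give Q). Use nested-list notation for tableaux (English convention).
Insert 1: appended to row 1. P = [[1]].
Insert 2: appended to row 1. P = [[1, 2]].
Insert 4: appended to row 1. P = [[1, 2, 4]].
Insert 6: appended to row 1. P = [[1, 2, 4, 6]].
Insert 5: 5 bumps 6 from row 1; 6 starts row 2. P = [[1, 2, 4, 5], [6]].
Insert 3: 3 bumps 4 from row 1; 4 bumps 6 from row 2; 6 starts row 3. P = [[1, 2, 3, 5], [4], [6]].
Insert 7: appended to row 1. P = [[1, 2, 3, 5, 7], [4], [6]].

So P = [[1, 2, 3, 5, 7], [4], [6]].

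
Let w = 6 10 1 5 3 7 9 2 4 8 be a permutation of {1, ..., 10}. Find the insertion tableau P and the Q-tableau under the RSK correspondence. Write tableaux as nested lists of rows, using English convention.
Insert each entry of the permutation into P by Schensted row insertion, recording in Q the position of each new cell.

Insert 6: appended to row 1. P = [[6]], Q = [[1]].
Insert 10: appended to row 1. P = [[6, 10]], Q = [[1, 2]].
Insert 1: 1 bumps 6 from row 1; 6 starts row 2. P = [[1, 10], [6]], Q = [[1, 2], [3]].
Insert 5: 5 bumps 10 from row 1; 10 appends to row 2. P = [[1, 5], [6, 10]], Q = [[1, 2], [3, 4]].
Insert 3: 3 bumps 5 from row 1; 5 bumps 6 from row 2; 6 starts row 3. P = [[1, 3], [5, 10], [6]], Q = [[1, 2], [3, 4], [5]].
Insert 7: appended to row 1. P = [[1, 3, 7], [5, 10], [6]], Q = [[1, 2, 6], [3, 4], [5]].
Insert 9: appended to row 1. P = [[1, 3, 7, 9], [5, 10], [6]], Q = [[1, 2, 6, 7], [3, 4], [5]].
Insert 2: 2 bumps 3 from row 1; 3 bumps 5 from row 2; 5 bumps 6 from row 3; 6 starts row 4. P = [[1, 2, 7, 9], [3, 10], [5], [6]], Q = [[1, 2, 6, 7], [3, 4], [5], [8]].
Insert 4: 4 bumps 7 from row 1; 7 bumps 10 from row 2; 10 appends to row 3. P = [[1, 2, 4, 9], [3, 7], [5, 10], [6]], Q = [[1, 2, 6, 7], [3, 4], [5, 9], [8]].
Insert 8: 8 bumps 9 from row 1; 9 appends to row 2. P = [[1, 2, 4, 8], [3, 7, 9], [5, 10], [6]], Q = [[1, 2, 6, 7], [3, 4, 10], [5, 9], [8]].

So P = [[1, 2, 4, 8], [3, 7, 9], [5, 10], [6]], Q = [[1, 2, 6, 7], [3, 4, 10], [5, 9], [8]].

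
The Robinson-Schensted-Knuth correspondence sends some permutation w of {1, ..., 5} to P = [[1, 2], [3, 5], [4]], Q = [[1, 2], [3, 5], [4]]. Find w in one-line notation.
4 5 3 1 2

Reverse the RSK construction: for i from n down to 1, find the cell of Q containing i, remove the entry at that cell from P, and reverse-bump it up through P; the value ejected from row 1 is w(i).

Step i=5: Q has 5 at row 2, column 2; remove 5 from row 2 of P and reverse-bump: 5 enters row 1 and ejects 2. So w(5) = 2. P is now [[1, 5], [3], [4]].
Step i=4: Q has 4 at row 3, column 1; remove 4 from row 3 of P and reverse-bump: 4 enters row 2 and ejects 3; 3 enters row 1 and ejects 1. So w(4) = 1. P is now [[3, 5], [4]].
Step i=3: Q has 3 at row 2, column 1; remove 4 from row 2 of P and reverse-bump: 4 enters row 1 and ejects 3. So w(3) = 3. P is now [[4, 5]].
Step i=2: Q has 2 at row 1, column 2; remove that cell from P, ejecting 5. So w(2) = 5. P is now [[4]].
Step i=1: Q has 1 at row 1, column 1; remove that cell from P, ejecting 4. So w(1) = 4. P is now [].

So w = 4 5 3 1 2.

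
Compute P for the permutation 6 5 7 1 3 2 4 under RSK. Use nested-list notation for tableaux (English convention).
P = [[1, 2, 4], [3, 7], [5], [6]]

Insert 6: appended to row 1. P = [[6]].
Insert 5: 5 bumps 6 from row 1; 6 starts row 2. P = [[5], [6]].
Insert 7: appended to row 1. P = [[5, 7], [6]].
Insert 1: 1 bumps 5 from row 1; 5 bumps 6 from row 2; 6 starts row 3. P = [[1, 7], [5], [6]].
Insert 3: 3 bumps 7 from row 1; 7 appends to row 2. P = [[1, 3], [5, 7], [6]].
Insert 2: 2 bumps 3 from row 1; 3 bumps 5 from row 2; 5 bumps 6 from row 3; 6 starts row 4. P = [[1, 2], [3, 7], [5], [6]].
Insert 4: appended to row 1. P = [[1, 2, 4], [3, 7], [5], [6]].

So P = [[1, 2, 4], [3, 7], [5], [6]].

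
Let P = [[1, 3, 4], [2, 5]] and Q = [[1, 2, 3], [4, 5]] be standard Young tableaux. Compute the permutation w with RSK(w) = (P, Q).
Reverse RSK: for i = n, n-1, ..., 1, locate i in Q, remove the corresponding corner cell from P, and reverse-bump its entry up through P; the value ejected from row 1 is w(i).

So w = 2 3 5 1 4.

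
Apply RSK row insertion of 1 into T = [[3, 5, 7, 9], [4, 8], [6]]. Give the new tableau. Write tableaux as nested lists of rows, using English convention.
[[1, 5, 7, 9], [3, 8], [4], [6]]

In row 1, 1 replaces 3 (the leftmost entry greater than 1); 3 is bumped to row 2. In row 2, 3 replaces 4 (the leftmost entry greater than 3); 4 is bumped to row 3. In row 3, 4 replaces 6 (the leftmost entry greater than 4); 6 is bumped to row 4. 6 starts a new row 4. The new tableau is [[1, 5, 7, 9], [3, 8], [4], [6]].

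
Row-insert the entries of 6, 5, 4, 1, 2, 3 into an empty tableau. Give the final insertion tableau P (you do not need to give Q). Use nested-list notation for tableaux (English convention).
Insert 6: appended to row 1. P = [[6]].
Insert 5: 5 bumps 6 from row 1; 6 starts row 2. P = [[5], [6]].
Insert 4: 4 bumps 5 from row 1; 5 bumps 6 from row 2; 6 starts row 3. P = [[4], [5], [6]].
Insert 1: 1 bumps 4 from row 1; 4 bumps 5 from row 2; 5 bumps 6 from row 3; 6 starts row 4. P = [[1], [4], [5], [6]].
Insert 2: appended to row 1. P = [[1, 2], [4], [5], [6]].
Insert 3: appended to row 1. P = [[1, 2, 3], [4], [5], [6]].

So P = [[1, 2, 3], [4], [5], [6]].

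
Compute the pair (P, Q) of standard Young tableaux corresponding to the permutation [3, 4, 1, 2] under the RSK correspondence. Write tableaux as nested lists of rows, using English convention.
P = [[1, 2], [3, 4]], Q = [[1, 2], [3, 4]]

Insert each entry of the permutation into P by Schensted row insertion, recording in Q the position of each new cell.

Insert 3: appended to row 1. P = [[3]].
Insert 4: appended to row 1. P = [[3, 4]].
Insert 1: 1 bumps 3 from row 1; 3 starts row 2. P = [[1, 4], [3]].
Insert 2: 2 bumps 4 from row 1; 4 appends to row 2. P = [[1, 2], [3, 4]].

So P = [[1, 2], [3, 4]], Q = [[1, 2], [3, 4]].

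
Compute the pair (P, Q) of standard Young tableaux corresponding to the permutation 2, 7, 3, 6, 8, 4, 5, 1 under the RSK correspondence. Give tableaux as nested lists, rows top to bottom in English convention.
Insert each entry of the permutation into P by Schensted row insertion, recording in Q the position of each new cell.

Insert 2: appended to row 1. P = [[2]], Q = [[1]].
Insert 7: appended to row 1. P = [[2, 7]], Q = [[1, 2]].
Insert 3: 3 bumps 7 from row 1; 7 starts row 2. P = [[2, 3], [7]], Q = [[1, 2], [3]].
Insert 6: appended to row 1. P = [[2, 3, 6], [7]], Q = [[1, 2, 4], [3]].
Insert 8: appended to row 1. P = [[2, 3, 6, 8], [7]], Q = [[1, 2, 4, 5], [3]].
Insert 4: 4 bumps 6 from row 1; 6 bumps 7 from row 2; 7 starts row 3. P = [[2, 3, 4, 8], [6], [7]], Q = [[1, 2, 4, 5], [3], [6]].
Insert 5: 5 bumps 8 from row 1; 8 appends to row 2. P = [[2, 3, 4, 5], [6, 8], [7]], Q = [[1, 2, 4, 5], [3, 7], [6]].
Insert 1: 1 bumps 2 from row 1; 2 bumps 6 from row 2; 6 bumps 7 from row 3; 7 starts row 4. P = [[1, 3, 4, 5], [2, 8], [6], [7]], Q = [[1, 2, 4, 5], [3, 7], [6], [8]].

So P = [[1, 3, 4, 5], [2, 8], [6], [7]], Q = [[1, 2, 4, 5], [3, 7], [6], [8]].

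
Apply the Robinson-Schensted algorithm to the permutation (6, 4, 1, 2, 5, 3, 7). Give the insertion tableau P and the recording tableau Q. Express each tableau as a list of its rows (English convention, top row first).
P = [[1, 2, 3, 7], [4, 5], [6]], Q = [[1, 4, 5, 7], [2, 6], [3]]

Insert each entry of the permutation into P by Schensted row insertion, recording in Q the position of each new cell.

Insert 6: appended to row 1. P = [[6]].
Insert 4: 4 bumps 6 from row 1; 6 starts row 2. P = [[4], [6]].
Insert 1: 1 bumps 4 from row 1; 4 bumps 6 from row 2; 6 starts row 3. P = [[1], [4], [6]].
Insert 2: appended to row 1. P = [[1, 2], [4], [6]].
Insert 5: appended to row 1. P = [[1, 2, 5], [4], [6]].
Insert 3: 3 bumps 5 from row 1; 5 appends to row 2. P = [[1, 2, 3], [4, 5], [6]].
Insert 7: appended to row 1. P = [[1, 2, 3, 7], [4, 5], [6]].

So P = [[1, 2, 3, 7], [4, 5], [6]], Q = [[1, 4, 5, 7], [2, 6], [3]].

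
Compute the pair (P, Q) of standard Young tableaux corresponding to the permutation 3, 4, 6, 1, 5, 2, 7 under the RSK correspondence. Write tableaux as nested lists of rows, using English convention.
Insert each entry of the permutation into P by Schensted row insertion, recording in Q the position of each new cell.

After inserting 3: P = [[3]].
After inserting 4: P = [[3, 4]].
After inserting 6: P = [[3, 4, 6]].
After inserting 1: P = [[1, 4, 6], [3]].
After inserting 5: P = [[1, 4, 5], [3, 6]].
After inserting 2: P = [[1, 2, 5], [3, 4], [6]].
After inserting 7: P = [[1, 2, 5, 7], [3, 4], [6]].

So P = [[1, 2, 5, 7], [3, 4], [6]], Q = [[1, 2, 3, 7], [4, 5], [6]].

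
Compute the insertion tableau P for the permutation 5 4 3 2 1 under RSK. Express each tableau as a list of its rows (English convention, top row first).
After inserting 5: P = [[5]].
After inserting 4: P = [[4], [5]].
After inserting 3: P = [[3], [4], [5]].
After inserting 2: P = [[2], [3], [4], [5]].
After inserting 1: P = [[1], [2], [3], [4], [5]].

So P = [[1], [2], [3], [4], [5]].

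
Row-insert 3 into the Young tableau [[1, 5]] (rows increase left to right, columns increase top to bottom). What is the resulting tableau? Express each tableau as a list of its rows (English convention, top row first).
In row 1, 3 replaces 5 (the leftmost entry greater than 3); 5 is bumped to row 2. 5 starts a new row 2. The new tableau is [[1, 3], [5]].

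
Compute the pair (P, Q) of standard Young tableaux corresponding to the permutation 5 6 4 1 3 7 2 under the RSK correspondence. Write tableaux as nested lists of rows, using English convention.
P = [[1, 2, 7], [3, 6], [4], [5]], Q = [[1, 2, 6], [3, 5], [4], [7]]

Insert each entry of the permutation into P by Schensted row insertion, recording in Q the position of each new cell.

Insert 5: appended to row 1. P = [[5]].
Insert 6: appended to row 1. P = [[5, 6]].
Insert 4: 4 bumps 5 from row 1; 5 starts row 2. P = [[4, 6], [5]].
Insert 1: 1 bumps 4 from row 1; 4 bumps 5 from row 2; 5 starts row 3. P = [[1, 6], [4], [5]].
Insert 3: 3 bumps 6 from row 1; 6 appends to row 2. P = [[1, 3], [4, 6], [5]].
Insert 7: appended to row 1. P = [[1, 3, 7], [4, 6], [5]].
Insert 2: 2 bumps 3 from row 1; 3 bumps 4 from row 2; 4 bumps 5 from row 3; 5 starts row 4. P = [[1, 2, 7], [3, 6], [4], [5]].

So P = [[1, 2, 7], [3, 6], [4], [5]], Q = [[1, 2, 6], [3, 5], [4], [7]].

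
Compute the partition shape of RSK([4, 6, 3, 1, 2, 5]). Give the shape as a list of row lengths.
Row-insert each entry into an empty tableau.

After inserting 4: P = [[4]].
After inserting 6: P = [[4, 6]].
After inserting 3: P = [[3, 6], [4]].
After inserting 1: P = [[1, 6], [3], [4]].
After inserting 2: P = [[1, 2], [3, 6], [4]].
After inserting 5: P = [[1, 2, 5], [3, 6], [4]].

The final insertion tableau P = [[1, 2, 5], [3, 6], [4]] has shape [3, 2, 1].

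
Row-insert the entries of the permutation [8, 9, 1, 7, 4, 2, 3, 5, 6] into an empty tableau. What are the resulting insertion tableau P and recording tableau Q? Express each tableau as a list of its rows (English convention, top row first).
P = [[1, 2, 3, 5, 6], [4, 9], [7], [8]], Q = [[1, 2, 7, 8, 9], [3, 4], [5], [6]]

Insert each entry of the permutation into P by Schensted row insertion, recording in Q the position of each new cell.

Insert 8: appended to row 1. P = [[8]], Q = [[1]].
Insert 9: appended to row 1. P = [[8, 9]], Q = [[1, 2]].
Insert 1: 1 bumps 8 from row 1; 8 starts row 2. P = [[1, 9], [8]], Q = [[1, 2], [3]].
Insert 7: 7 bumps 9 from row 1; 9 appends to row 2. P = [[1, 7], [8, 9]], Q = [[1, 2], [3, 4]].
Insert 4: 4 bumps 7 from row 1; 7 bumps 8 from row 2; 8 starts row 3. P = [[1, 4], [7, 9], [8]], Q = [[1, 2], [3, 4], [5]].
Insert 2: 2 bumps 4 from row 1; 4 bumps 7 from row 2; 7 bumps 8 from row 3; 8 starts row 4. P = [[1, 2], [4, 9], [7], [8]], Q = [[1, 2], [3, 4], [5], [6]].
Insert 3: appended to row 1. P = [[1, 2, 3], [4, 9], [7], [8]], Q = [[1, 2, 7], [3, 4], [5], [6]].
Insert 5: appended to row 1. P = [[1, 2, 3, 5], [4, 9], [7], [8]], Q = [[1, 2, 7, 8], [3, 4], [5], [6]].
Insert 6: appended to row 1. P = [[1, 2, 3, 5, 6], [4, 9], [7], [8]], Q = [[1, 2, 7, 8, 9], [3, 4], [5], [6]].

So P = [[1, 2, 3, 5, 6], [4, 9], [7], [8]], Q = [[1, 2, 7, 8, 9], [3, 4], [5], [6]].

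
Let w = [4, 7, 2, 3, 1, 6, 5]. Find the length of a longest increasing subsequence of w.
3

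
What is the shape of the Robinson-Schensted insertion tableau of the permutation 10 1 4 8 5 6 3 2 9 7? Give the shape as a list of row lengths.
Row-insert each entry into an empty tableau.

After inserting 10: P = [[10]].
After inserting 1: P = [[1], [10]].
After inserting 4: P = [[1, 4], [10]].
After inserting 8: P = [[1, 4, 8], [10]].
After inserting 5: P = [[1, 4, 5], [8], [10]].
After inserting 6: P = [[1, 4, 5, 6], [8], [10]].
After inserting 3: P = [[1, 3, 5, 6], [4], [8], [10]].
After inserting 2: P = [[1, 2, 5, 6], [3], [4], [8], [10]].
After inserting 9: P = [[1, 2, 5, 6, 9], [3], [4], [8], [10]].
After inserting 7: P = [[1, 2, 5, 6, 7], [3, 9], [4], [8], [10]].

The final insertion tableau P = [[1, 2, 5, 6, 7], [3, 9], [4], [8], [10]] has shape [5, 2, 1, 1, 1].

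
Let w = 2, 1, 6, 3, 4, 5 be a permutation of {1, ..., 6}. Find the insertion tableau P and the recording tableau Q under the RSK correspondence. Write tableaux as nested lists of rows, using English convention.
Insert each entry of the permutation into P by Schensted row insertion, recording in Q the position of each new cell.

Insert 2: appended to row 1. P = [[2]].
Insert 1: 1 bumps 2 from row 1; 2 starts row 2. P = [[1], [2]].
Insert 6: appended to row 1. P = [[1, 6], [2]].
Insert 3: 3 bumps 6 from row 1; 6 appends to row 2. P = [[1, 3], [2, 6]].
Insert 4: appended to row 1. P = [[1, 3, 4], [2, 6]].
Insert 5: appended to row 1. P = [[1, 3, 4, 5], [2, 6]].

So P = [[1, 3, 4, 5], [2, 6]], Q = [[1, 3, 5, 6], [2, 4]].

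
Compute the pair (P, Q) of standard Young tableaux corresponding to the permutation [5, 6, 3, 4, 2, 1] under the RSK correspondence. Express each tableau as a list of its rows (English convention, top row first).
Insert each entry of the permutation into P by Schensted row insertion, recording in Q the position of each new cell.

Insert 5: appended to row 1. P = [[5]].
Insert 6: appended to row 1. P = [[5, 6]].
Insert 3: 3 bumps 5 from row 1; 5 starts row 2. P = [[3, 6], [5]].
Insert 4: 4 bumps 6 from row 1; 6 appends to row 2. P = [[3, 4], [5, 6]].
Insert 2: 2 bumps 3 from row 1; 3 bumps 5 from row 2; 5 starts row 3. P = [[2, 4], [3, 6], [5]].
Insert 1: 1 bumps 2 from row 1; 2 bumps 3 from row 2; 3 bumps 5 from row 3; 5 starts row 4. P = [[1, 4], [2, 6], [3], [5]].

So P = [[1, 4], [2, 6], [3], [5]], Q = [[1, 2], [3, 4], [5], [6]].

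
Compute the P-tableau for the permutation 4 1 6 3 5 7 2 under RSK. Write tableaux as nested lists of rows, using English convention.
Insert 4: appended to row 1. P = [[4]].
Insert 1: 1 bumps 4 from row 1; 4 starts row 2. P = [[1], [4]].
Insert 6: appended to row 1. P = [[1, 6], [4]].
Insert 3: 3 bumps 6 from row 1; 6 appends to row 2. P = [[1, 3], [4, 6]].
Insert 5: appended to row 1. P = [[1, 3, 5], [4, 6]].
Insert 7: appended to row 1. P = [[1, 3, 5, 7], [4, 6]].
Insert 2: 2 bumps 3 from row 1; 3 bumps 4 from row 2; 4 starts row 3. P = [[1, 2, 5, 7], [3, 6], [4]].

So P = [[1, 2, 5, 7], [3, 6], [4]].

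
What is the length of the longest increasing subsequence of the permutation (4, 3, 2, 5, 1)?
2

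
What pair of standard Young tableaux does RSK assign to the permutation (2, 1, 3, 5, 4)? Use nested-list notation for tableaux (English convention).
P = [[1, 3, 4], [2, 5]], Q = [[1, 3, 4], [2, 5]]

Insert each entry of the permutation into P by Schensted row insertion, recording in Q the position of each new cell.

Insert 2: appended to row 1. P = [[2]].
Insert 1: 1 bumps 2 from row 1; 2 starts row 2. P = [[1], [2]].
Insert 3: appended to row 1. P = [[1, 3], [2]].
Insert 5: appended to row 1. P = [[1, 3, 5], [2]].
Insert 4: 4 bumps 5 from row 1; 5 appends to row 2. P = [[1, 3, 4], [2, 5]].

So P = [[1, 3, 4], [2, 5]], Q = [[1, 3, 4], [2, 5]].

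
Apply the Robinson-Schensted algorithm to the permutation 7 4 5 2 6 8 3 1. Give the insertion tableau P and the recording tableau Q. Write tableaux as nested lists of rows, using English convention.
Insert each entry of the permutation into P by Schensted row insertion, recording in Q the position of each new cell.

Insert 7: appended to row 1. P = [[7]].
Insert 4: 4 bumps 7 from row 1; 7 starts row 2. P = [[4], [7]].
Insert 5: appended to row 1. P = [[4, 5], [7]].
Insert 2: 2 bumps 4 from row 1; 4 bumps 7 from row 2; 7 starts row 3. P = [[2, 5], [4], [7]].
Insert 6: appended to row 1. P = [[2, 5, 6], [4], [7]].
Insert 8: appended to row 1. P = [[2, 5, 6, 8], [4], [7]].
Insert 3: 3 bumps 5 from row 1; 5 appends to row 2. P = [[2, 3, 6, 8], [4, 5], [7]].
Insert 1: 1 bumps 2 from row 1; 2 bumps 4 from row 2; 4 bumps 7 from row 3; 7 starts row 4. P = [[1, 3, 6, 8], [2, 5], [4], [7]].

So P = [[1, 3, 6, 8], [2, 5], [4], [7]], Q = [[1, 3, 5, 6], [2, 7], [4], [8]].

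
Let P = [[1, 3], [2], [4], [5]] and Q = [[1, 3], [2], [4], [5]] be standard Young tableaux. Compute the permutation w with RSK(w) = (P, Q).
Reverse RSK: for i = n, n-1, ..., 1, locate i in Q, remove the corresponding corner cell from P, and reverse-bump its entry up through P; the value ejected from row 1 is w(i).

So w = 5 2 4 3 1.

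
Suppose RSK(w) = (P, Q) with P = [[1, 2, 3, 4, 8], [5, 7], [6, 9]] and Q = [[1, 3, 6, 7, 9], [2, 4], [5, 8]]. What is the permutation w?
6 1 9 5 2 3 7 4 8

Reverse RSK: for i = n, n-1, ..., 1, locate i in Q, remove the corresponding corner cell from P, and reverse-bump its entry up through P; the value ejected from row 1 is w(i).

So w = 6 1 9 5 2 3 7 4 8.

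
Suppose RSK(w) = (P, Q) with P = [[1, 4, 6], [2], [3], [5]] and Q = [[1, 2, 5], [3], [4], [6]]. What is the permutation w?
Reverse RSK: for i = n, n-1, ..., 1, locate i in Q, remove the corresponding corner cell from P, and reverse-bump its entry up through P; the value ejected from row 1 is w(i).

So w = 3 5 4 2 6 1.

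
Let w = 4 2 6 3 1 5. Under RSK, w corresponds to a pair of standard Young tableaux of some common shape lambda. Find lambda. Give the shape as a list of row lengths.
RSK row insertion gives P = [[1, 3, 5], [2, 6], [4]], which has shape [3, 2, 1].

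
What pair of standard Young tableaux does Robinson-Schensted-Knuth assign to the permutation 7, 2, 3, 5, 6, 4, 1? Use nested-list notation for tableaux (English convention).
Insert each entry of the permutation into P by Schensted row insertion, recording in Q the position of each new cell.

Insert 7: appended to row 1. P = [[7]].
Insert 2: 2 bumps 7 from row 1; 7 starts row 2. P = [[2], [7]].
Insert 3: appended to row 1. P = [[2, 3], [7]].
Insert 5: appended to row 1. P = [[2, 3, 5], [7]].
Insert 6: appended to row 1. P = [[2, 3, 5, 6], [7]].
Insert 4: 4 bumps 5 from row 1; 5 bumps 7 from row 2; 7 starts row 3. P = [[2, 3, 4, 6], [5], [7]].
Insert 1: 1 bumps 2 from row 1; 2 bumps 5 from row 2; 5 bumps 7 from row 3; 7 starts row 4. P = [[1, 3, 4, 6], [2], [5], [7]].

So P = [[1, 3, 4, 6], [2], [5], [7]], Q = [[1, 3, 4, 5], [2], [6], [7]].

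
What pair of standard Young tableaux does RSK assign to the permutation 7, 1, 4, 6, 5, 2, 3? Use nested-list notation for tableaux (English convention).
Insert each entry of the permutation into P by Schensted row insertion, recording in Q the position of each new cell.

Insert 7: appended to row 1. P = [[7]].
Insert 1: 1 bumps 7 from row 1; 7 starts row 2. P = [[1], [7]].
Insert 4: appended to row 1. P = [[1, 4], [7]].
Insert 6: appended to row 1. P = [[1, 4, 6], [7]].
Insert 5: 5 bumps 6 from row 1; 6 bumps 7 from row 2; 7 starts row 3. P = [[1, 4, 5], [6], [7]].
Insert 2: 2 bumps 4 from row 1; 4 bumps 6 from row 2; 6 bumps 7 from row 3; 7 starts row 4. P = [[1, 2, 5], [4], [6], [7]].
Insert 3: 3 bumps 5 from row 1; 5 appends to row 2. P = [[1, 2, 3], [4, 5], [6], [7]].

So P = [[1, 2, 3], [4, 5], [6], [7]], Q = [[1, 3, 4], [2, 7], [5], [6]].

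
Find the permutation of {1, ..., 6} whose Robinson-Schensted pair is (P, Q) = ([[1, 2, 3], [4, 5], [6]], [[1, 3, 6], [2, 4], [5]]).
4 1 6 5 2 3

Reverse the RSK construction: for i from n down to 1, find the cell of Q containing i, remove the entry at that cell from P, and reverse-bump it up through P; the value ejected from row 1 is w(i).

Step i=6: Q has 6 at row 1, column 3; remove that cell from P, ejecting 3. So w(6) = 3. P is now [[1, 2], [4, 5], [6]].
Step i=5: Q has 5 at row 3, column 1; remove 6 from row 3 of P and reverse-bump: 6 enters row 2 and ejects 5; 5 enters row 1 and ejects 2. So w(5) = 2. P is now [[1, 5], [4, 6]].
Step i=4: Q has 4 at row 2, column 2; remove 6 from row 2 of P and reverse-bump: 6 enters row 1 and ejects 5. So w(4) = 5. P is now [[1, 6], [4]].
Step i=3: Q has 3 at row 1, column 2; remove that cell from P, ejecting 6. So w(3) = 6. P is now [[1], [4]].
Step i=2: Q has 2 at row 2, column 1; remove 4 from row 2 of P and reverse-bump: 4 enters row 1 and ejects 1. So w(2) = 1. P is now [[4]].
Step i=1: Q has 1 at row 1, column 1; remove that cell from P, ejecting 4. So w(1) = 4. P is now [].

So w = 4 1 6 5 2 3.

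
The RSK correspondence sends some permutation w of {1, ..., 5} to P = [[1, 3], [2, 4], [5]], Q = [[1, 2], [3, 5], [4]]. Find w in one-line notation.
Reverse the RSK construction: for i from n down to 1, find the cell of Q containing i, remove the entry at that cell from P, and reverse-bump it up through P; the value ejected from row 1 is w(i).

Step i=5: Q has 5 at row 2, column 2; remove 4 from row 2 of P and reverse-bump: 4 enters row 1 and ejects 3. So w(5) = 3. P is now [[1, 4], [2], [5]].
Step i=4: Q has 4 at row 3, column 1; remove 5 from row 3 of P and reverse-bump: 5 enters row 2 and ejects 2; 2 enters row 1 and ejects 1. So w(4) = 1. P is now [[2, 4], [5]].
Step i=3: Q has 3 at row 2, column 1; remove 5 from row 2 of P and reverse-bump: 5 enters row 1 and ejects 4. So w(3) = 4. P is now [[2, 5]].
Step i=2: Q has 2 at row 1, column 2; remove that cell from P, ejecting 5. So w(2) = 5. P is now [[2]].
Step i=1: Q has 1 at row 1, column 1; remove that cell from P, ejecting 2. So w(1) = 2. P is now [].

So w = 2 5 4 1 3.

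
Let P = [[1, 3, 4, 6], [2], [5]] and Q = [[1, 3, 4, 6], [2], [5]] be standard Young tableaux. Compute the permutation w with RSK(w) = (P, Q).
5 2 3 4 1 6

Reverse the RSK construction: for i from n down to 1, find the cell of Q containing i, remove the entry at that cell from P, and reverse-bump it up through P; the value ejected from row 1 is w(i).

Step i=6: Q has 6 at row 1, column 4; remove that cell from P, ejecting 6. So w(6) = 6. P is now [[1, 3, 4], [2], [5]].
Step i=5: Q has 5 at row 3, column 1; remove 5 from row 3 of P and reverse-bump: 5 enters row 2 and ejects 2; 2 enters row 1 and ejects 1. So w(5) = 1. P is now [[2, 3, 4], [5]].
Step i=4: Q has 4 at row 1, column 3; remove that cell from P, ejecting 4. So w(4) = 4. P is now [[2, 3], [5]].
Step i=3: Q has 3 at row 1, column 2; remove that cell from P, ejecting 3. So w(3) = 3. P is now [[2], [5]].
Step i=2: Q has 2 at row 2, column 1; remove 5 from row 2 of P and reverse-bump: 5 enters row 1 and ejects 2. So w(2) = 2. P is now [[5]].
Step i=1: Q has 1 at row 1, column 1; remove that cell from P, ejecting 5. So w(1) = 5. P is now [].

So w = 5 2 3 4 1 6.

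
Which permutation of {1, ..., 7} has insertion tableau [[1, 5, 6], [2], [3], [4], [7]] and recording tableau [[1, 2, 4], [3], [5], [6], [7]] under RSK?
Reverse the RSK construction: for i from n down to 1, find the cell of Q containing i, remove the entry at that cell from P, and reverse-bump it up through P; the value ejected from row 1 is w(i).

Step i=7: Q has 7 at row 5, column 1; remove 7 from row 5 of P and reverse-bump: 7 enters row 4 and ejects 4; 4 enters row 3 and ejects 3; 3 enters row 2 and ejects 2; 2 enters row 1 and ejects 1. So w(7) = 1. P is now [[2, 5, 6], [3], [4], [7]].
Step i=6: Q has 6 at row 4, column 1; remove 7 from row 4 of P and reverse-bump: 7 enters row 3 and ejects 4; 4 enters row 2 and ejects 3; 3 enters row 1 and ejects 2. So w(6) = 2. P is now [[3, 5, 6], [4], [7]].
Step i=5: Q has 5 at row 3, column 1; remove 7 from row 3 of P and reverse-bump: 7 enters row 2 and ejects 4; 4 enters row 1 and ejects 3. So w(5) = 3. P is now [[4, 5, 6], [7]].
Step i=4: Q has 4 at row 1, column 3; remove that cell from P, ejecting 6. So w(4) = 6. P is now [[4, 5], [7]].
Step i=3: Q has 3 at row 2, column 1; remove 7 from row 2 of P and reverse-bump: 7 enters row 1 and ejects 5. So w(3) = 5. P is now [[4, 7]].
Step i=2: Q has 2 at row 1, column 2; remove that cell from P, ejecting 7. So w(2) = 7. P is now [[4]].
Step i=1: Q has 1 at row 1, column 1; remove that cell from P, ejecting 4. So w(1) = 4. P is now [].

So w = 4 7 5 6 3 2 1.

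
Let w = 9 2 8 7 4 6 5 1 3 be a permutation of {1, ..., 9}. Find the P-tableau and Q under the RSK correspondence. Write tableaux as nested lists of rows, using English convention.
P = [[1, 3, 5], [2, 4], [6], [7], [8], [9]], Q = [[1, 3, 6], [2, 9], [4], [5], [7], [8]]

Insert each entry of the permutation into P by Schensted row insertion, recording in Q the position of each new cell.

Insert 9: appended to row 1. P = [[9]].
Insert 2: 2 bumps 9 from row 1; 9 starts row 2. P = [[2], [9]].
Insert 8: appended to row 1. P = [[2, 8], [9]].
Insert 7: 7 bumps 8 from row 1; 8 bumps 9 from row 2; 9 starts row 3. P = [[2, 7], [8], [9]].
Insert 4: 4 bumps 7 from row 1; 7 bumps 8 from row 2; 8 bumps 9 from row 3; 9 starts row 4. P = [[2, 4], [7], [8], [9]].
Insert 6: appended to row 1. P = [[2, 4, 6], [7], [8], [9]].
Insert 5: 5 bumps 6 from row 1; 6 bumps 7 from row 2; 7 bumps 8 from row 3; 8 bumps 9 from row 4; 9 starts row 5. P = [[2, 4, 5], [6], [7], [8], [9]].
Insert 1: 1 bumps 2 from row 1; 2 bumps 6 from row 2; 6 bumps 7 from row 3; 7 bumps 8 from row 4; 8 bumps 9 from row 5; 9 starts row 6. P = [[1, 4, 5], [2], [6], [7], [8], [9]].
Insert 3: 3 bumps 4 from row 1; 4 appends to row 2. P = [[1, 3, 5], [2, 4], [6], [7], [8], [9]].

So P = [[1, 3, 5], [2, 4], [6], [7], [8], [9]], Q = [[1, 3, 6], [2, 9], [4], [5], [7], [8]].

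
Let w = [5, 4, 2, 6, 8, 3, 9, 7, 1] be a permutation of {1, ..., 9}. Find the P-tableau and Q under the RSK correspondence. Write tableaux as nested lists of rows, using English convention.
P = [[1, 3, 7, 9], [2, 6, 8], [4], [5]], Q = [[1, 4, 5, 7], [2, 6, 8], [3], [9]]

Insert each entry of the permutation into P by Schensted row insertion, recording in Q the position of each new cell.

Insert 5: appended to row 1. P = [[5]], Q = [[1]].
Insert 4: 4 bumps 5 from row 1; 5 starts row 2. P = [[4], [5]], Q = [[1], [2]].
Insert 2: 2 bumps 4 from row 1; 4 bumps 5 from row 2; 5 starts row 3. P = [[2], [4], [5]], Q = [[1], [2], [3]].
Insert 6: appended to row 1. P = [[2, 6], [4], [5]], Q = [[1, 4], [2], [3]].
Insert 8: appended to row 1. P = [[2, 6, 8], [4], [5]], Q = [[1, 4, 5], [2], [3]].
Insert 3: 3 bumps 6 from row 1; 6 appends to row 2. P = [[2, 3, 8], [4, 6], [5]], Q = [[1, 4, 5], [2, 6], [3]].
Insert 9: appended to row 1. P = [[2, 3, 8, 9], [4, 6], [5]], Q = [[1, 4, 5, 7], [2, 6], [3]].
Insert 7: 7 bumps 8 from row 1; 8 appends to row 2. P = [[2, 3, 7, 9], [4, 6, 8], [5]], Q = [[1, 4, 5, 7], [2, 6, 8], [3]].
Insert 1: 1 bumps 2 from row 1; 2 bumps 4 from row 2; 4 bumps 5 from row 3; 5 starts row 4. P = [[1, 3, 7, 9], [2, 6, 8], [4], [5]], Q = [[1, 4, 5, 7], [2, 6, 8], [3], [9]].

So P = [[1, 3, 7, 9], [2, 6, 8], [4], [5]], Q = [[1, 4, 5, 7], [2, 6, 8], [3], [9]].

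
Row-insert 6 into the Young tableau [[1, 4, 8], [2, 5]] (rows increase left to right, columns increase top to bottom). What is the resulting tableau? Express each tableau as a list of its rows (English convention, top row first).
In row 1, 6 replaces 8 (the leftmost entry greater than 6); 8 is bumped to row 2. 8 is appended to row 2. The new tableau is [[1, 4, 6], [2, 5, 8]].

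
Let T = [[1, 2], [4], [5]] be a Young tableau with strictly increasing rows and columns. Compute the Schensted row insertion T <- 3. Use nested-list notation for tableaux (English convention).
[[1, 2, 3], [4], [5]]

3 is larger than every entry of row 1, so it is appended to row 1. The new tableau is [[1, 2, 3], [4], [5]].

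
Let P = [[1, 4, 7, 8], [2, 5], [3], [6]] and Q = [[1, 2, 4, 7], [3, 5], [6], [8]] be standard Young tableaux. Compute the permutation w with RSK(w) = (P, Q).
Reverse RSK: for i = n, n-1, ..., 1, locate i in Q, remove the corresponding corner cell from P, and reverse-bump its entry up through P; the value ejected from row 1 is w(i).

So w = 3 6 2 7 5 4 8 1.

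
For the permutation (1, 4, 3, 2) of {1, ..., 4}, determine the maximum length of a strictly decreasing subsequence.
3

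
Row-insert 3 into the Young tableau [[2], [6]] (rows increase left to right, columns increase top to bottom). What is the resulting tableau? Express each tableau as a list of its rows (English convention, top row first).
[[2, 3], [6]]

3 is larger than every entry of row 1, so it is appended to row 1. The new tableau is [[2, 3], [6]].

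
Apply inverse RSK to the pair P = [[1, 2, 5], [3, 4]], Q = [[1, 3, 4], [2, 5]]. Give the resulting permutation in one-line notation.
Reverse the RSK construction: for i from n down to 1, find the cell of Q containing i, remove the entry at that cell from P, and reverse-bump it up through P; the value ejected from row 1 is w(i).

Step i=5: Q has 5 at row 2, column 2; remove 4 from row 2 of P and reverse-bump: 4 enters row 1 and ejects 2. So w(5) = 2. P is now [[1, 4, 5], [3]].
Step i=4: Q has 4 at row 1, column 3; remove that cell from P, ejecting 5. So w(4) = 5. P is now [[1, 4], [3]].
Step i=3: Q has 3 at row 1, column 2; remove that cell from P, ejecting 4. So w(3) = 4. P is now [[1], [3]].
Step i=2: Q has 2 at row 2, column 1; remove 3 from row 2 of P and reverse-bump: 3 enters row 1 and ejects 1. So w(2) = 1. P is now [[3]].
Step i=1: Q has 1 at row 1, column 1; remove that cell from P, ejecting 3. So w(1) = 3. P is now [].

So w = 3 1 4 5 2.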